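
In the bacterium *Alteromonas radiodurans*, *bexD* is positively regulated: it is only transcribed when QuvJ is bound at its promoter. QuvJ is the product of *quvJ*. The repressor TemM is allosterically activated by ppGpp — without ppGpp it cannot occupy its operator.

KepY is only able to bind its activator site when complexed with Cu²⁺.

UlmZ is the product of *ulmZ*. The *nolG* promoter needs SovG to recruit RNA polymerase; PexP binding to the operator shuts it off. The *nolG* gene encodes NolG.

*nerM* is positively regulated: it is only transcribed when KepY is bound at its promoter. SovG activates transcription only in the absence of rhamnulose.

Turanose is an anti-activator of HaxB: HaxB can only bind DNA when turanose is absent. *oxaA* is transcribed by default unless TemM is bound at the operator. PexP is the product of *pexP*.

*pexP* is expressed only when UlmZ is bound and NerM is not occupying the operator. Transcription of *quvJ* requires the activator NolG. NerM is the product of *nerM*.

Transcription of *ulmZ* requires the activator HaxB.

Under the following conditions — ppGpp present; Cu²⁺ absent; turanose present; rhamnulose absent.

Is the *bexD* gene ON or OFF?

ON

Turanose is present, so HaxB is inactive.
Required activator HaxB is absent, so *ulmZ* is not transcribed.
So UlmZ is not produced.
Cu²⁺ is absent, so KepY is inactive.
Required activator KepY is absent, so *nerM* is not transcribed.
So NerM is not produced.
Required activator UlmZ is absent, so *pexP* is not transcribed.
So PexP is not produced.
Rhamnulose is absent, so SovG is active.
No repressor is bound and SovG is active, so *nolG* is transcribed.
So NolG is produced and active.
No repressor is bound and NolG is active, so *quvJ* is transcribed.
So QuvJ is produced and active.
No repressor is bound and QuvJ is active, so *bexD* is transcribed.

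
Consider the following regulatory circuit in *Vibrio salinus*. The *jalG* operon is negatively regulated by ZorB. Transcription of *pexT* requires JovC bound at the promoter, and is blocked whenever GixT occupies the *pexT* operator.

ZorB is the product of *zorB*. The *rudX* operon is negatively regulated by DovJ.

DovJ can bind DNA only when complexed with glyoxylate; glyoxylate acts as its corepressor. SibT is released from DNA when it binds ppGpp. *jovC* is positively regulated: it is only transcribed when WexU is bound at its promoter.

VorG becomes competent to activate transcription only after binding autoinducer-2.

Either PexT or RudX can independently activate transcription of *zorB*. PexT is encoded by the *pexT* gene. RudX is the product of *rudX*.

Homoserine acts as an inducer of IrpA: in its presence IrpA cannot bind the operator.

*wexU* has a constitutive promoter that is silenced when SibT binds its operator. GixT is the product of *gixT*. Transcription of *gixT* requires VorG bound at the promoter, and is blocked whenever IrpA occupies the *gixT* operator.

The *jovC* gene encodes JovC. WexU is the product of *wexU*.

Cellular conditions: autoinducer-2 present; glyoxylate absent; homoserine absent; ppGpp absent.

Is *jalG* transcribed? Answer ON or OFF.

OFF

ppGpp is absent, so SibT is active.
With repressor SibT bound, *wexU* is not transcribed.
So WexU is not produced.
Required activator WexU is absent, so *jovC* is not transcribed.
So JovC is not produced.
Autoinducer-2 is present, so VorG is active.
Homoserine is absent, so IrpA is active.
With repressor IrpA bound, *gixT* is not transcribed.
So GixT is not produced.
Required activator JovC is absent, so *pexT* is not transcribed.
So PexT is not produced.
Glyoxylate is absent, so DovJ is inactive.
With no repressor bound, *rudX* is transcribed.
So RudX is produced and active.
Activator RudX is present, so *zorB* is transcribed.
So ZorB is produced and active.
With repressor ZorB bound, *jalG* is not transcribed.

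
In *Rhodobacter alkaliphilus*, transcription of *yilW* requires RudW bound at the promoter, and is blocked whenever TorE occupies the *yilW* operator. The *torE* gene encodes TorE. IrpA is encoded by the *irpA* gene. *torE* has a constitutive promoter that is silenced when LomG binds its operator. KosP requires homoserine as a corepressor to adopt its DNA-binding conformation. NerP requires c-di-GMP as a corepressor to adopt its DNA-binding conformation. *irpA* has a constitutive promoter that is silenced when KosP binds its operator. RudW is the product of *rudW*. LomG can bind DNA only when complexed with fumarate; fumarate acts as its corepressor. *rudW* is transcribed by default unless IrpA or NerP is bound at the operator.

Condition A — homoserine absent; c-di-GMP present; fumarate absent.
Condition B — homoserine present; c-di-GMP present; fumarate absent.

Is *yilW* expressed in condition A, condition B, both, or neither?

Condition A:
Homoserine is absent, so KosP is inactive.
With no repressor bound, *irpA* is transcribed.
So IrpA is produced and active.
c-di-GMP is present, so NerP is active.
With repressor IrpA bound, *rudW* is not transcribed.
So RudW is not produced.
Fumarate is absent, so LomG is inactive.
With no repressor bound, *torE* is transcribed.
So TorE is produced and active.
With repressor TorE bound, *yilW* is not transcribed.
→ *yilW* is OFF in A.
Condition B:
Homoserine is present, so KosP is active.
With repressor KosP bound, *irpA* is not transcribed.
So IrpA is not produced.
c-di-GMP is present, so NerP is active.
With repressor NerP bound, *rudW* is not transcribed.
So RudW is not produced.
Fumarate is absent, so LomG is inactive.
With no repressor bound, *torE* is transcribed.
So TorE is produced and active.
With repressor TorE bound, *yilW* is not transcribed.
→ *yilW* is OFF in B.

neither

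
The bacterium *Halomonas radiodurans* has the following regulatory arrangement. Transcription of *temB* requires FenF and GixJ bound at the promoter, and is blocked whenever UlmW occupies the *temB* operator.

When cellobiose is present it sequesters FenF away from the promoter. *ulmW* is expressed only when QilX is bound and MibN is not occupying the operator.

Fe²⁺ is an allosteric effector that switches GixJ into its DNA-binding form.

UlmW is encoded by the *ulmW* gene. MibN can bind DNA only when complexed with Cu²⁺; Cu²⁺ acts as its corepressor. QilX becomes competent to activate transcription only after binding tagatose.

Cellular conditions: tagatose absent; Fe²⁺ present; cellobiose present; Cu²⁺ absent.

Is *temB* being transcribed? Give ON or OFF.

Cellobiose is present, so FenF is inactive.
Fe²⁺ is present, so GixJ is active.
Cu²⁺ is absent, so MibN is inactive.
Tagatose is absent, so QilX is inactive.
Required activator QilX is absent, so *ulmW* is not transcribed.
So UlmW is not produced.
Required activator FenF is absent, so *temB* is not transcribed.

OFF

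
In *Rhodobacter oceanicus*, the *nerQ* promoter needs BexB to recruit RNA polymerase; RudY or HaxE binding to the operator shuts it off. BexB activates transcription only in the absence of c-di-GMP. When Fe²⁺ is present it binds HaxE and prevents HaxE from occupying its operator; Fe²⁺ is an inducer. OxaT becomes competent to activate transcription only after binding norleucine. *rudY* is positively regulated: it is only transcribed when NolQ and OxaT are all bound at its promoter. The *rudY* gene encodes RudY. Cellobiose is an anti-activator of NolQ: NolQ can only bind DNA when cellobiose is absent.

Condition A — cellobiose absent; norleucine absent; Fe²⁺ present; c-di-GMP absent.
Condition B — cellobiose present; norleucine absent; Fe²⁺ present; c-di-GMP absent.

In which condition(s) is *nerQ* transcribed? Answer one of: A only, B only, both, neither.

Condition A:
Cellobiose is absent, so NolQ is active.
Norleucine is absent, so OxaT is inactive.
Required activator OxaT is absent, so *rudY* is not transcribed.
So RudY is not produced.
Fe²⁺ is present, so HaxE is inactive.
c-di-GMP is absent, so BexB is active.
No repressor is bound and BexB is active, so *nerQ* is transcribed.
→ *nerQ* is ON in A.
Condition B:
Cellobiose is present, so NolQ is inactive.
Norleucine is absent, so OxaT is inactive.
Required activator NolQ is absent, so *rudY* is not transcribed.
So RudY is not produced.
Fe²⁺ is present, so HaxE is inactive.
c-di-GMP is absent, so BexB is active.
No repressor is bound and BexB is active, so *nerQ* is transcribed.
→ *nerQ* is ON in B.

both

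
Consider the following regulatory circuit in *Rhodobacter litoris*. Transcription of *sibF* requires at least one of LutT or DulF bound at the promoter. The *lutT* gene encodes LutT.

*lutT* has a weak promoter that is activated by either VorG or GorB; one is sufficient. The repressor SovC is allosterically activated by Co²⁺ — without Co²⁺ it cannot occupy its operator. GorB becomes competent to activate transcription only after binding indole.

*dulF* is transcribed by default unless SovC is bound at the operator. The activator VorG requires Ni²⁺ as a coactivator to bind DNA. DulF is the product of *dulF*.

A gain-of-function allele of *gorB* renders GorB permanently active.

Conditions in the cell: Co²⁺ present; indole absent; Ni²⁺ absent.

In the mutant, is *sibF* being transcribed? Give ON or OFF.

ON

Ni²⁺ is absent, so VorG is inactive.
GorB is constitutively active in this strain.
Activator GorB is present, so *lutT* is transcribed.
So LutT is produced and active.
Co²⁺ is present, so SovC is active.
With repressor SovC bound, *dulF* is not transcribed.
So DulF is not produced.
Activator LutT is present, so *sibF* is transcribed.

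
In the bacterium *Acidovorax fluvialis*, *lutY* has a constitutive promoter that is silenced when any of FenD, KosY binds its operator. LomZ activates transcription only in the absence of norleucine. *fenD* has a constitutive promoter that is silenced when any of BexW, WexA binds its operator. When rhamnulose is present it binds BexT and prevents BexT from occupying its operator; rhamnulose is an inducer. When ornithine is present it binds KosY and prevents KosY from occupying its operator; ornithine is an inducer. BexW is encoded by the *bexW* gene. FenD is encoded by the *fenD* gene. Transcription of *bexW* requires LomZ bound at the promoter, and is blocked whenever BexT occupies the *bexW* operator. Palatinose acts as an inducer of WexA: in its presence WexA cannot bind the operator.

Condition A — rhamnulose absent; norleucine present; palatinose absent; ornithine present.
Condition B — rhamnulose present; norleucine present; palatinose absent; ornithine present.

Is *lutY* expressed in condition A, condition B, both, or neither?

Condition A:
Rhamnulose is absent, so BexT is active.
Norleucine is present, so LomZ is inactive.
With repressor BexT bound, *bexW* is not transcribed.
So BexW is not produced.
Palatinose is absent, so WexA is active.
With repressor WexA bound, *fenD* is not transcribed.
So FenD is not produced.
Ornithine is present, so KosY is inactive.
With no repressor bound, *lutY* is transcribed.
→ *lutY* is ON in A.
Condition B:
Rhamnulose is present, so BexT is inactive.
Norleucine is present, so LomZ is inactive.
Required activator LomZ is absent, so *bexW* is not transcribed.
So BexW is not produced.
Palatinose is absent, so WexA is active.
With repressor WexA bound, *fenD* is not transcribed.
So FenD is not produced.
Ornithine is present, so KosY is inactive.
With no repressor bound, *lutY* is transcribed.
→ *lutY* is ON in B.

both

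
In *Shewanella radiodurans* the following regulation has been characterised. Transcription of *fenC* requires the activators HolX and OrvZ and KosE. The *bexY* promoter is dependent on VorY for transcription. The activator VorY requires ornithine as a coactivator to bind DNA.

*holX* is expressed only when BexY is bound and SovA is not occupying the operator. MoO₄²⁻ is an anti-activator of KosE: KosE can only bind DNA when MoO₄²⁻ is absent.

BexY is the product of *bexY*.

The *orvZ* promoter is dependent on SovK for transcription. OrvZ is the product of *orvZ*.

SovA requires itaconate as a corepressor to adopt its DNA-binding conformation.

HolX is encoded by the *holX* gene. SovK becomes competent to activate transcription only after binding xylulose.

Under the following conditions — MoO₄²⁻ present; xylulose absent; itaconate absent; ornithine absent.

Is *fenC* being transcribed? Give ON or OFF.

OFF

Itaconate is absent, so SovA is inactive.
Ornithine is absent, so VorY is inactive.
Required activator VorY is absent, so *bexY* is not transcribed.
So BexY is not produced.
Required activator BexY is absent, so *holX* is not transcribed.
So HolX is not produced.
Xylulose is absent, so SovK is inactive.
Required activator SovK is absent, so *orvZ* is not transcribed.
So OrvZ is not produced.
MoO₄²⁻ is present, so KosE is inactive.
Required activator HolX is absent, so *fenC* is not transcribed.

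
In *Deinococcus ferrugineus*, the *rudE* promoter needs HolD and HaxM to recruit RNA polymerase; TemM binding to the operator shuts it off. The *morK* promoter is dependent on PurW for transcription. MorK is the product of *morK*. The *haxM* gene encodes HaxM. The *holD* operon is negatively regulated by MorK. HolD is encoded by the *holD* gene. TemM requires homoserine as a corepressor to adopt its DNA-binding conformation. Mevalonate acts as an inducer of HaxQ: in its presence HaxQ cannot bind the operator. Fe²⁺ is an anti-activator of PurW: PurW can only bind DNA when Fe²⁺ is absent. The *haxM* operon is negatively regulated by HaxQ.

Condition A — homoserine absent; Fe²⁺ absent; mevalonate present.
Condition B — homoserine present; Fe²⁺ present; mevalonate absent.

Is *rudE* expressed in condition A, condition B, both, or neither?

neither

Condition A:
Homoserine is absent, so TemM is inactive.
Fe²⁺ is absent, so PurW is active.
No repressor is bound and PurW is active, so *morK* is transcribed.
So MorK is produced and active.
With repressor MorK bound, *holD* is not transcribed.
So HolD is not produced.
Mevalonate is present, so HaxQ is inactive.
With no repressor bound, *haxM* is transcribed.
So HaxM is produced and active.
Required activator HolD is absent, so *rudE* is not transcribed.
→ *rudE* is OFF in A.
Condition B:
Homoserine is present, so TemM is active.
Fe²⁺ is present, so PurW is inactive.
Required activator PurW is absent, so *morK* is not transcribed.
So MorK is not produced.
With no repressor bound, *holD* is transcribed.
So HolD is produced and active.
Mevalonate is absent, so HaxQ is active.
With repressor HaxQ bound, *haxM* is not transcribed.
So HaxM is not produced.
With repressor TemM bound, *rudE* is not transcribed.
→ *rudE* is OFF in B.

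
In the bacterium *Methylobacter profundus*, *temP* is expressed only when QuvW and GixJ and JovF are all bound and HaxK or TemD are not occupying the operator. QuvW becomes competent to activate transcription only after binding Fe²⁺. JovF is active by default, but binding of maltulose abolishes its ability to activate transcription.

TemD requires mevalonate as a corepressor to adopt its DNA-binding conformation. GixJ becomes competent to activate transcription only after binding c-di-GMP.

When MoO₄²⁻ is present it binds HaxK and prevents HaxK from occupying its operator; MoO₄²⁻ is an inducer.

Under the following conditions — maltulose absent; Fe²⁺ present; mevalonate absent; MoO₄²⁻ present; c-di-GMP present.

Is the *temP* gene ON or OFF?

ON

MoO₄²⁻ is present, so HaxK is inactive.
Fe²⁺ is present, so QuvW is active.
Mevalonate is absent, so TemD is inactive.
c-di-GMP is present, so GixJ is active.
Maltulose is absent, so JovF is active.
No repressor is bound and QuvW and GixJ and JovF are active, so *temP* is transcribed.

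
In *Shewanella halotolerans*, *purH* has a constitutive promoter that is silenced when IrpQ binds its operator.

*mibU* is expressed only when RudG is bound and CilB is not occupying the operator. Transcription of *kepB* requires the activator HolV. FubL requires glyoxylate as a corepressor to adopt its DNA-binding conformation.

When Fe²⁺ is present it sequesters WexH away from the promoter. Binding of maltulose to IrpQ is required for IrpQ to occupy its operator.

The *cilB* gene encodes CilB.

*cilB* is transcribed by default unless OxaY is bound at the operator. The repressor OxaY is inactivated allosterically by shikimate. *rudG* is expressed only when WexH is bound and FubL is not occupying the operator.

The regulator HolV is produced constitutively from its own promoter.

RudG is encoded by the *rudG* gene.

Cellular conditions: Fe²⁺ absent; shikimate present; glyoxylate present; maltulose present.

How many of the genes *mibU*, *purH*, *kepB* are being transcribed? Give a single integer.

1

Shikimate is present, so OxaY is inactive.
With no repressor bound, *cilB* is transcribed.
So CilB is produced and active.
Fe²⁺ is absent, so WexH is active.
Glyoxylate is present, so FubL is active.
With repressor FubL bound, *rudG* is not transcribed.
So RudG is not produced.
With repressor CilB bound, *mibU* is not transcribed.
→ *mibU* is OFF.
Maltulose is present, so IrpQ is active.
With repressor IrpQ bound, *purH* is not transcribed.
→ *purH* is OFF.
HolV is produced constitutively and is active.
No repressor is bound and HolV is active, so *kepB* is transcribed.
→ *kepB* is ON.
1 of the 3 genes is transcribed.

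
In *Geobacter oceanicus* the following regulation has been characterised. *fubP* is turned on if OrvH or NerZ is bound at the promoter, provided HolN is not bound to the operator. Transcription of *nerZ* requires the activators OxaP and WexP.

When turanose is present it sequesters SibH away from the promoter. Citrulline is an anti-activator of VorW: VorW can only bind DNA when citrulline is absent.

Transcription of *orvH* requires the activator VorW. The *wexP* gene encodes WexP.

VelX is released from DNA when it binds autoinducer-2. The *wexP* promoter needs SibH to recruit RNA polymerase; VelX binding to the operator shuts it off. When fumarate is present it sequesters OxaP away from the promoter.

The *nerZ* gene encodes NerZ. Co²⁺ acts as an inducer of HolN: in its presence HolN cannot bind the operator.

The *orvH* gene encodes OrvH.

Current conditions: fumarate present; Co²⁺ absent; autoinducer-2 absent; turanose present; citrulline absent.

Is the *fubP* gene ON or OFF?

Citrulline is absent, so VorW is active.
No repressor is bound and VorW is active, so *orvH* is transcribed.
So OrvH is produced and active.
Fumarate is present, so OxaP is inactive.
Autoinducer-2 is absent, so VelX is active.
Turanose is present, so SibH is inactive.
With repressor VelX bound, *wexP* is not transcribed.
So WexP is not produced.
Required activator OxaP is absent, so *nerZ* is not transcribed.
So NerZ is not produced.
Co²⁺ is absent, so HolN is active.
With repressor HolN bound, *fubP* is not transcribed.

OFF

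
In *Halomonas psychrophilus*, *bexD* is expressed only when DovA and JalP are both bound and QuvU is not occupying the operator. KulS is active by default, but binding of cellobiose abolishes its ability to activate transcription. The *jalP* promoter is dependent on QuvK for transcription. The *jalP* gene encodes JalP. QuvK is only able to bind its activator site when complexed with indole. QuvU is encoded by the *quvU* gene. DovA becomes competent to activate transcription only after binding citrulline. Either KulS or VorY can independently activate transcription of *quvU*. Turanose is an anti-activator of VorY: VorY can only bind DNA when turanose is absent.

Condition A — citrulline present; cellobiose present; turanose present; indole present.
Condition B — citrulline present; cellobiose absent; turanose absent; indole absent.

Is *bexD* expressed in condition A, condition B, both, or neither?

A only

Condition A:
Citrulline is present, so DovA is active.
Cellobiose is present, so KulS is inactive.
Turanose is present, so VorY is inactive.
No activator is available at the *quvU* promoter, so *quvU* is not transcribed.
So QuvU is not produced.
Indole is present, so QuvK is active.
No repressor is bound and QuvK is active, so *jalP* is transcribed.
So JalP is produced and active.
No repressor is bound and DovA and JalP are active, so *bexD* is transcribed.
→ *bexD* is ON in A.
Condition B:
Citrulline is present, so DovA is active.
Cellobiose is absent, so KulS is active.
Turanose is absent, so VorY is active.
Activator KulS is present, so *quvU* is transcribed.
So QuvU is produced and active.
Indole is absent, so QuvK is inactive.
Required activator QuvK is absent, so *jalP* is not transcribed.
So JalP is not produced.
With repressor QuvU bound, *bexD* is not transcribed.
→ *bexD* is OFF in B.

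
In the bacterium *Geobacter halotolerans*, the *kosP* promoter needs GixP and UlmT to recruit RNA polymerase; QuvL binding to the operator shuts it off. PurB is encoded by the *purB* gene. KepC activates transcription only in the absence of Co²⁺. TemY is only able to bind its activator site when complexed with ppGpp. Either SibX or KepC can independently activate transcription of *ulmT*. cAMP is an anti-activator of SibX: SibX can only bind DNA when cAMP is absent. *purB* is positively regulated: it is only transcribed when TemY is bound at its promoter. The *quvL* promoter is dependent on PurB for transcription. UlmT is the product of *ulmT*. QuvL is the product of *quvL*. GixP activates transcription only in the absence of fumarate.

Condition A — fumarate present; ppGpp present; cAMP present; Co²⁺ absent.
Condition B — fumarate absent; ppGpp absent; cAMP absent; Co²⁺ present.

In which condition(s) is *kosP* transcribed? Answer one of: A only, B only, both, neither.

Condition A:
Fumarate is present, so GixP is inactive.
ppGpp is present, so TemY is active.
No repressor is bound and TemY is active, so *purB* is transcribed.
So PurB is produced and active.
No repressor is bound and PurB is active, so *quvL* is transcribed.
So QuvL is produced and active.
cAMP is present, so SibX is inactive.
Co²⁺ is absent, so KepC is active.
Activator KepC is present, so *ulmT* is transcribed.
So UlmT is produced and active.
With repressor QuvL bound, *kosP* is not transcribed.
→ *kosP* is OFF in A.
Condition B:
Fumarate is absent, so GixP is active.
ppGpp is absent, so TemY is inactive.
Required activator TemY is absent, so *purB* is not transcribed.
So PurB is not produced.
Required activator PurB is absent, so *quvL* is not transcribed.
So QuvL is not produced.
cAMP is absent, so SibX is active.
Co²⁺ is present, so KepC is inactive.
Activator SibX is present, so *ulmT* is transcribed.
So UlmT is produced and active.
No repressor is bound and GixP and UlmT are active, so *kosP* is transcribed.
→ *kosP* is ON in B.

B only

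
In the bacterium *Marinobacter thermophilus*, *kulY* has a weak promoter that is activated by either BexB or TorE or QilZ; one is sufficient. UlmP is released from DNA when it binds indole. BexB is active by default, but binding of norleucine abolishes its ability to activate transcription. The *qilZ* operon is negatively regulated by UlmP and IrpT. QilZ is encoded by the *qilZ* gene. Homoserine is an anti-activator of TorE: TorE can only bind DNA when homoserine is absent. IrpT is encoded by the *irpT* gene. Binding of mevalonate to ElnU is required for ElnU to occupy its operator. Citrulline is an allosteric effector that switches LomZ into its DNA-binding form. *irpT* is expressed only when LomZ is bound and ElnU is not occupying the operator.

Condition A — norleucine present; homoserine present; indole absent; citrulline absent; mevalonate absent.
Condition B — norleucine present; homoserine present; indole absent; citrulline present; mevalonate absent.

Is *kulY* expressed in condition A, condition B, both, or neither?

Condition A:
Norleucine is present, so BexB is inactive.
Homoserine is present, so TorE is inactive.
Indole is absent, so UlmP is active.
Citrulline is absent, so LomZ is inactive.
Mevalonate is absent, so ElnU is inactive.
Required activator LomZ is absent, so *irpT* is not transcribed.
So IrpT is not produced.
With repressor UlmP bound, *qilZ* is not transcribed.
So QilZ is not produced.
No activator is available at the *kulY* promoter, so *kulY* is not transcribed.
→ *kulY* is OFF in A.
Condition B:
Norleucine is present, so BexB is inactive.
Homoserine is present, so TorE is inactive.
Indole is absent, so UlmP is active.
Citrulline is present, so LomZ is active.
Mevalonate is absent, so ElnU is inactive.
No repressor is bound and LomZ is active, so *irpT* is transcribed.
So IrpT is produced and active.
With repressor UlmP bound, *qilZ* is not transcribed.
So QilZ is not produced.
No activator is available at the *kulY* promoter, so *kulY* is not transcribed.
→ *kulY* is OFF in B.

neither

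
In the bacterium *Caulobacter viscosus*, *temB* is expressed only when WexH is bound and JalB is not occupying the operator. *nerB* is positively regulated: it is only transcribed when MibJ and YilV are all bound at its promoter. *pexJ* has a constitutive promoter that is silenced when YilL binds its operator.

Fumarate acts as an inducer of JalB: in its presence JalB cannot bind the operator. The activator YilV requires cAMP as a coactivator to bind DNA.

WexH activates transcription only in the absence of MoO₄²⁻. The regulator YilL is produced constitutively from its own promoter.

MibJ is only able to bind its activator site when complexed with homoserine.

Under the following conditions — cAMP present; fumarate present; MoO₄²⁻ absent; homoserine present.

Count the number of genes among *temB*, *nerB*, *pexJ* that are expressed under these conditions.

2

MoO₄²⁻ is absent, so WexH is active.
Fumarate is present, so JalB is inactive.
No repressor is bound and WexH is active, so *temB* is transcribed.
→ *temB* is ON.
Homoserine is present, so MibJ is active.
cAMP is present, so YilV is active.
No repressor is bound and MibJ and YilV are active, so *nerB* is transcribed.
→ *nerB* is ON.
YilL is produced constitutively and is active.
With repressor YilL bound, *pexJ* is not transcribed.
→ *pexJ* is OFF.
2 of the 3 genes are transcribed.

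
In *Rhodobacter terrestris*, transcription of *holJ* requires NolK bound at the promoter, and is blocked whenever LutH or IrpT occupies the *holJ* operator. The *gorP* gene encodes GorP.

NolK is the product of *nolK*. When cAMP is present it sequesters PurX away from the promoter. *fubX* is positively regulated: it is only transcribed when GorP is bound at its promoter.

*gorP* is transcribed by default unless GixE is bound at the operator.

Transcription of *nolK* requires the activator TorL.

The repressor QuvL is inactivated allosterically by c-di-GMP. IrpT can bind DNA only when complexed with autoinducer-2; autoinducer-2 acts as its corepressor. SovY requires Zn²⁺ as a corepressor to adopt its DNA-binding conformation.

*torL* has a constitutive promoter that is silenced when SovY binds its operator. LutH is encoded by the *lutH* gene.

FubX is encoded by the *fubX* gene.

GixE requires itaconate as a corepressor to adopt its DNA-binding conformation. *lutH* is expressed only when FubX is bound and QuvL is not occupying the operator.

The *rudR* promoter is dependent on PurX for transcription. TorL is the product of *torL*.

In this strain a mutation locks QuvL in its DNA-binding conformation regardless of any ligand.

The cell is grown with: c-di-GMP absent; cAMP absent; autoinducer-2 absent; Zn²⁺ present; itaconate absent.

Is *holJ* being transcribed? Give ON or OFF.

QuvL is constitutively active in this strain.
Itaconate is absent, so GixE is inactive.
With no repressor bound, *gorP* is transcribed.
So GorP is produced and active.
No repressor is bound and GorP is active, so *fubX* is transcribed.
So FubX is produced and active.
With repressor QuvL bound, *lutH* is not transcribed.
So LutH is not produced.
Autoinducer-2 is absent, so IrpT is inactive.
Zn²⁺ is present, so SovY is active.
With repressor SovY bound, *torL* is not transcribed.
So TorL is not produced.
Required activator TorL is absent, so *nolK* is not transcribed.
So NolK is not produced.
Required activator NolK is absent, so *holJ* is not transcribed.

OFF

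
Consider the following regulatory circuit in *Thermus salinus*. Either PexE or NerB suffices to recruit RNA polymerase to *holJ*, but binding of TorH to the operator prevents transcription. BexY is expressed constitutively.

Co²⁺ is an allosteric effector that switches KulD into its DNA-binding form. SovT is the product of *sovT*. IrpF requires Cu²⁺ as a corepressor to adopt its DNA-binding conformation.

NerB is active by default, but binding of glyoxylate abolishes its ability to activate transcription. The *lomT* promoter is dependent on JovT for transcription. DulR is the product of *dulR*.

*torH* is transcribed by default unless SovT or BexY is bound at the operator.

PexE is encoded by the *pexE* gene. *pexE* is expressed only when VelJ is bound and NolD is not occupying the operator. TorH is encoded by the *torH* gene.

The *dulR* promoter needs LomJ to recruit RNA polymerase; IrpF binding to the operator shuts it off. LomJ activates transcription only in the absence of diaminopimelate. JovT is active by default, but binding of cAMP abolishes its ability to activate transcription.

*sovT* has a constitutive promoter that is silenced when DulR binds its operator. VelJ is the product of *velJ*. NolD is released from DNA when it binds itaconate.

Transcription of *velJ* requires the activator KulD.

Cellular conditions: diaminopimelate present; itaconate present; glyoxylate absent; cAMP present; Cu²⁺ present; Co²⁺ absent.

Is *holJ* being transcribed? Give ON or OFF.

ON

Co²⁺ is absent, so KulD is inactive.
Required activator KulD is absent, so *velJ* is not transcribed.
So VelJ is not produced.
Itaconate is present, so NolD is inactive.
Required activator VelJ is absent, so *pexE* is not transcribed.
So PexE is not produced.
Glyoxylate is absent, so NerB is active.
Diaminopimelate is present, so LomJ is inactive.
Cu²⁺ is present, so IrpF is active.
With repressor IrpF bound, *dulR* is not transcribed.
So DulR is not produced.
With no repressor bound, *sovT* is transcribed.
So SovT is produced and active.
BexY is produced constitutively and is active.
With repressor SovT bound, *torH* is not transcribed.
So TorH is not produced.
Activator NerB is present, so *holJ* is transcribed.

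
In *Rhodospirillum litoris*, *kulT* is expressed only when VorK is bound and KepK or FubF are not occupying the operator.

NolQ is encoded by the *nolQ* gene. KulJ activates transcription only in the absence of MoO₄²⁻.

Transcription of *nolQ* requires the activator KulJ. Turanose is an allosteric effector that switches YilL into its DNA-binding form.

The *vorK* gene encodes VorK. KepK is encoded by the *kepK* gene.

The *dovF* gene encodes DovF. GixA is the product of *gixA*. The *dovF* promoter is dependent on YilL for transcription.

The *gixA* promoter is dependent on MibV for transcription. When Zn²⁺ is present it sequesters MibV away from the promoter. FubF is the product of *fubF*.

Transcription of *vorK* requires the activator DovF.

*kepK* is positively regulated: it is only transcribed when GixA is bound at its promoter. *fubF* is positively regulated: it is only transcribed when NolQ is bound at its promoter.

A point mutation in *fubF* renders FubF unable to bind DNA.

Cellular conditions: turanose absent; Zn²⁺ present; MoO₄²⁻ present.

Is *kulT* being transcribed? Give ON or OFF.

Zn²⁺ is present, so MibV is inactive.
Required activator MibV is absent, so *gixA* is not transcribed.
So GixA is not produced.
Required activator GixA is absent, so *kepK* is not transcribed.
So KepK is not produced.
FubF is non-functional in this strain, so it has no effect.
Turanose is absent, so YilL is inactive.
Required activator YilL is absent, so *dovF* is not transcribed.
So DovF is not produced.
Required activator DovF is absent, so *vorK* is not transcribed.
So VorK is not produced.
Required activator VorK is absent, so *kulT* is not transcribed.

OFF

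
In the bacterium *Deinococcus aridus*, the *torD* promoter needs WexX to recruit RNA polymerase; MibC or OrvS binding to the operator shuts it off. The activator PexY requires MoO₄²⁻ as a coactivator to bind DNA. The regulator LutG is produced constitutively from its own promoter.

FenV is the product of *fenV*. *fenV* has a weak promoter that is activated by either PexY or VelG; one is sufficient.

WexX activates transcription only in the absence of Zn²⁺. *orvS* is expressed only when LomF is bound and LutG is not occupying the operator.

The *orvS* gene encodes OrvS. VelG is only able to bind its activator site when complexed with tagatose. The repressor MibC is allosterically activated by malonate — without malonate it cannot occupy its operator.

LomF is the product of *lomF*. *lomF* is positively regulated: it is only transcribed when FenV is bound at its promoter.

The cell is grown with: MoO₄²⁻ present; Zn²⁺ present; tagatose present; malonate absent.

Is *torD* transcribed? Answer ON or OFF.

OFF

Zn²⁺ is present, so WexX is inactive.
Malonate is absent, so MibC is inactive.
MoO₄²⁻ is present, so PexY is active.
Tagatose is present, so VelG is active.
Activator PexY is present, so *fenV* is transcribed.
So FenV is produced and active.
No repressor is bound and FenV is active, so *lomF* is transcribed.
So LomF is produced and active.
LutG is produced constitutively and is active.
With repressor LutG bound, *orvS* is not transcribed.
So OrvS is not produced.
Required activator WexX is absent, so *torD* is not transcribed.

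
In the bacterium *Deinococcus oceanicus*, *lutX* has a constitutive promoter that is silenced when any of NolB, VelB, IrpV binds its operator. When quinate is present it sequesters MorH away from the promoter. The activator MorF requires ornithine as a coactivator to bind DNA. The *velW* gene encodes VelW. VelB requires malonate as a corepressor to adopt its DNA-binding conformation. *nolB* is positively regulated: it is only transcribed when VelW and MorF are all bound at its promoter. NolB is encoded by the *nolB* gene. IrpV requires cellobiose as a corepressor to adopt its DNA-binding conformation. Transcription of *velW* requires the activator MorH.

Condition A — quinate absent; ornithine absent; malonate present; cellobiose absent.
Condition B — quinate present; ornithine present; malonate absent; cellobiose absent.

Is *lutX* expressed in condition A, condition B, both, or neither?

B only

Condition A:
Quinate is absent, so MorH is active.
No repressor is bound and MorH is active, so *velW* is transcribed.
So VelW is produced and active.
Ornithine is absent, so MorF is inactive.
Required activator MorF is absent, so *nolB* is not transcribed.
So NolB is not produced.
Malonate is present, so VelB is active.
Cellobiose is absent, so IrpV is inactive.
With repressor VelB bound, *lutX* is not transcribed.
→ *lutX* is OFF in A.
Condition B:
Quinate is present, so MorH is inactive.
Required activator MorH is absent, so *velW* is not transcribed.
So VelW is not produced.
Ornithine is present, so MorF is active.
Required activator VelW is absent, so *nolB* is not transcribed.
So NolB is not produced.
Malonate is absent, so VelB is inactive.
Cellobiose is absent, so IrpV is inactive.
With no repressor bound, *lutX* is transcribed.
→ *lutX* is ON in B.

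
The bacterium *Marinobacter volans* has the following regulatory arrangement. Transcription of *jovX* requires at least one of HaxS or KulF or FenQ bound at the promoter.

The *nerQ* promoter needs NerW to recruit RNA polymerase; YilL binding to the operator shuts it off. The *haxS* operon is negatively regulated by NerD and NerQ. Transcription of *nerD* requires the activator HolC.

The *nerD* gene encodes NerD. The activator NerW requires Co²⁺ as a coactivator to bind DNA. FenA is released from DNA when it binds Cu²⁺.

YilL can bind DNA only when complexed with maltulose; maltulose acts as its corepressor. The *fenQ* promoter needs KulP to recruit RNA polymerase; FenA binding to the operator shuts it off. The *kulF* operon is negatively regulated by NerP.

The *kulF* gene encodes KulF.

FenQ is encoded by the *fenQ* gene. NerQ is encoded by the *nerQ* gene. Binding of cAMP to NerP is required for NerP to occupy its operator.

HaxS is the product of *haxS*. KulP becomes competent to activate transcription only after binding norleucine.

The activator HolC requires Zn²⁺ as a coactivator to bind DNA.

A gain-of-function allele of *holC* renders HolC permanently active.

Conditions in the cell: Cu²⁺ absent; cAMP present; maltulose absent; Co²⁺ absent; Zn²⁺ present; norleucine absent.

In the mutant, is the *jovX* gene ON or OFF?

HolC is constitutively active in this strain.
No repressor is bound and HolC is active, so *nerD* is transcribed.
So NerD is produced and active.
Co²⁺ is absent, so NerW is inactive.
Maltulose is absent, so YilL is inactive.
Required activator NerW is absent, so *nerQ* is not transcribed.
So NerQ is not produced.
With repressor NerD bound, *haxS* is not transcribed.
So HaxS is not produced.
cAMP is present, so NerP is active.
With repressor NerP bound, *kulF* is not transcribed.
So KulF is not produced.
Norleucine is absent, so KulP is inactive.
Cu²⁺ is absent, so FenA is active.
With repressor FenA bound, *fenQ* is not transcribed.
So FenQ is not produced.
No activator is available at the *jovX* promoter, so *jovX* is not transcribed.

OFF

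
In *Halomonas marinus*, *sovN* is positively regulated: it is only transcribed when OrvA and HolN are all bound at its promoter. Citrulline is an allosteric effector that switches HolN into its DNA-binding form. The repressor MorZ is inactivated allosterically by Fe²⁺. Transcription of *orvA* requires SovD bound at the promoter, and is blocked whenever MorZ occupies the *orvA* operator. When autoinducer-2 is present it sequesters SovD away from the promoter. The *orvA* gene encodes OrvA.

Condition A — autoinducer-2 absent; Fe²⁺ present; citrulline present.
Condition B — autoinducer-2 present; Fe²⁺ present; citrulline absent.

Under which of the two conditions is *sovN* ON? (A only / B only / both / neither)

Condition A:
Autoinducer-2 is absent, so SovD is active.
Fe²⁺ is present, so MorZ is inactive.
No repressor is bound and SovD is active, so *orvA* is transcribed.
So OrvA is produced and active.
Citrulline is present, so HolN is active.
No repressor is bound and OrvA and HolN are active, so *sovN* is transcribed.
→ *sovN* is ON in A.
Condition B:
Autoinducer-2 is present, so SovD is inactive.
Fe²⁺ is present, so MorZ is inactive.
Required activator SovD is absent, so *orvA* is not transcribed.
So OrvA is not produced.
Citrulline is absent, so HolN is inactive.
Required activator OrvA is absent, so *sovN* is not transcribed.
→ *sovN* is OFF in B.

A only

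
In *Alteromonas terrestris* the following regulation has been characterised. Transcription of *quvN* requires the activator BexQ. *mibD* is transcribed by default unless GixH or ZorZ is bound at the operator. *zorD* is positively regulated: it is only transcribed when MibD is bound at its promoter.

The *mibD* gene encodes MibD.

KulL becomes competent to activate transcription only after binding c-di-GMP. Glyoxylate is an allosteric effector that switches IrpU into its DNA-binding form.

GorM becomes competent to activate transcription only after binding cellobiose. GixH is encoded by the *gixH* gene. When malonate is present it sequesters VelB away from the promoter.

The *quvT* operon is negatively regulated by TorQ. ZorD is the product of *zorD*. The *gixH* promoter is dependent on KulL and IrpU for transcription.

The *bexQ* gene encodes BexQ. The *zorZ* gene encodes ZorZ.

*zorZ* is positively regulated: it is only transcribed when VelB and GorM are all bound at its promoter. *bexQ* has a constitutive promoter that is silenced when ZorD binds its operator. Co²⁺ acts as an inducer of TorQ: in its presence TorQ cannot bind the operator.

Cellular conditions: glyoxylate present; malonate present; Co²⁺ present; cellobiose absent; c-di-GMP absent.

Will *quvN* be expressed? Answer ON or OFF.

OFF

c-di-GMP is absent, so KulL is inactive.
Glyoxylate is present, so IrpU is active.
Required activator KulL is absent, so *gixH* is not transcribed.
So GixH is not produced.
Malonate is present, so VelB is inactive.
Cellobiose is absent, so GorM is inactive.
Required activator VelB is absent, so *zorZ* is not transcribed.
So ZorZ is not produced.
With no repressor bound, *mibD* is transcribed.
So MibD is produced and active.
No repressor is bound and MibD is active, so *zorD* is transcribed.
So ZorD is produced and active.
With repressor ZorD bound, *bexQ* is not transcribed.
So BexQ is not produced.
Required activator BexQ is absent, so *quvN* is not transcribed.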